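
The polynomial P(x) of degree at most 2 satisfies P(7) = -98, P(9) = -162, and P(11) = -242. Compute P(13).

Write P(x) = ax^2 + bx + c. Substituting each data point gives a linear system:
  49a + 7b + c = -98
  81a + 9b + c = -162
  121a + 11b + c = -242
Solving the system yields a = -2, b = 0, c = 0.
So P(x) = -2x².
Then P(13) = -338.

-338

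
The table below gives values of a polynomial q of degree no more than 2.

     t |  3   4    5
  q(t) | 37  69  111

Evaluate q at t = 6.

163

Using the Lagrange interpolation formula with nodes 3, 4, 5:
  L_0(t) = (t - 4)(t - 5) / 2
  L_1(t) = (t - 3)(t - 5) / -1
  L_2(t) = (t - 3)(t - 4) / 2
Then q(t) = 37·L_0(t) + 69·L_1(t) + 111·L_2(t).
Expanding and collecting terms gives q(t) = 5t² - 3t + 1.
Evaluating at t = 6: q(6) = 163.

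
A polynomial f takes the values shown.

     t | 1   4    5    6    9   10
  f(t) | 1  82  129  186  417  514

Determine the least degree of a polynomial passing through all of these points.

2

Divided differences on the nodes 1, 4, 5, 6, 9, 10:
  order 0: 1  82  129  186  417  514
  order 1: 27  47  57  77  97
  order 2: 5  5  5  5
  order 3: 0  0  0
  order 4: 0  0
  order 5: 0
The order-2 divided differences are all 5 (nonzero) and every higher order vanishes, so the data lies on a polynomial of degree exactly 2.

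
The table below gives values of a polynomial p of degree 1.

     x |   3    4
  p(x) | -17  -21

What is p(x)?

Write p(x) = ax + b. Substituting each data point gives a linear system:
  3a + b = -17
  4a + b = -21
Solving the system yields a = -4, b = -5.
So p(x) = -4x - 5.
Check: p(4) = -21. ✓

p(x) = -4x - 5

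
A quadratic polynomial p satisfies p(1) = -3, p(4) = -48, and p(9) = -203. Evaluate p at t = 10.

-246

Using the Lagrange interpolation formula with nodes 1, 4, 9:
  L_0(t) = (t - 4)(t - 9) / 24
  L_1(t) = (t - 1)(t - 9) / -15
  L_2(t) = (t - 1)(t - 4) / 40
Then p(t) = -3·L_0(t) - 48·L_1(t) - 203·L_2(t).
Expanding and collecting terms gives p(t) = -2t² - 5t + 4.
Evaluating at t = 10: p(10) = -246.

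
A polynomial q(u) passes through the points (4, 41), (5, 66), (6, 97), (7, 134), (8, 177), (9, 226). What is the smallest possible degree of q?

2

Forward differences of the values at u = 4, 5, 6, 7, 8, 9:
  q  : 41  66  97  134  177  226
  Δ  : 25  31  37  43  49
  Δ^2: 6  6  6  6
  Δ^3: 0  0  0
  Δ^4: 0  0
  Δ^5: 0
The second differences are constant (6) and nonzero, while all higher differences vanish, so the minimal degree is 2.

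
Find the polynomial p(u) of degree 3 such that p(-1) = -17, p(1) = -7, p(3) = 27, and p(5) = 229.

Using the Lagrange interpolation formula with nodes -1, 1, 3, 5:
  L_0(u) = (u - 1)(u - 3)(u - 5) / -48
  L_1(u) = (u + 1)(u - 3)(u - 5) / 16
  L_2(u) = (u + 1)(u - 1)(u - 5) / -16
  L_3(u) = (u + 1)(u - 1)(u - 3) / 48
Then p(u) = -17·L_0(u) - 7·L_1(u) + 27·L_2(u) + 229·L_3(u).
Expanding and collecting terms gives p(u) = 3u^3 - 6u^2 + 2u - 6.
Check: p(3) = 27. ✓

p(u) = 3u^3 - 6u^2 + 2u - 6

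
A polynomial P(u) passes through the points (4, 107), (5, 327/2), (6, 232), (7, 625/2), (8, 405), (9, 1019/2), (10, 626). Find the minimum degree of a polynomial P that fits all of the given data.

Forward differences of the values at u = 4, 5, 6, 7, 8, 9, 10:
  P  : 107  327/2  232  625/2  405  1019/2  626
  Δ  : 113/2  137/2  161/2  185/2  209/2  233/2
  Δ^2: 12  12  12  12  12
  Δ^3: 0  0  0  0
  Δ^4: 0  0  0
  Δ^5: 0  0
  Δ^6: 0
The second differences are constant (12) and nonzero, while all higher differences vanish, so the minimal degree is 2.

2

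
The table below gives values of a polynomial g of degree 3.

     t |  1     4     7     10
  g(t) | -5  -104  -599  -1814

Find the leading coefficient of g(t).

Write g(t) = at^3 + bt^2 + ct + d. Substituting each data point gives a linear system:
  a + b + c + d = -5
  64a + 16b + 4c + d = -104
  343a + 49b + 7c + d = -599
  1000a + 100b + 10c + d = -1814
Solving the system yields a = -2, b = 2, c = -1, d = -4.
So g(t) = -2t^3 + 2t^2 - t - 4.
The leading coefficient is -2.

-2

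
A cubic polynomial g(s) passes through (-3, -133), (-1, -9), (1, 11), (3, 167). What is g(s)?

Write g(s) = as^3 + bs^2 + cs + d. Substituting each data point gives a linear system:
  -27a + 9b - 3c + d = -133
  -a + b - c + d = -9
  a + b + c + d = 11
  27a + 9b + 3c + d = 167
Solving the system yields a = 5, b = 2, c = 5, d = -1.
So g(s) = 5s³ + 2s² + 5s - 1.
Check: g(1) = 11. ✓

g(s) = 5s^3 + 2s^2 + 5s - 1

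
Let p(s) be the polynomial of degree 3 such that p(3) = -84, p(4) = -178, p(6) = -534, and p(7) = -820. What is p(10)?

-2254

Using the Lagrange interpolation formula with nodes 3, 4, 6, 7:
  L_0(s) = (s - 4)(s - 6)(s - 7) / -12
  L_1(s) = (s - 3)(s - 6)(s - 7) / 6
  L_2(s) = (s - 3)(s - 4)(s - 7) / -6
  L_3(s) = (s - 3)(s - 4)(s - 6) / 12
Then p(s) = -84·L_0(s) - 178·L_1(s) - 534·L_2(s) - 820·L_3(s).
Expanding and collecting terms gives p(s) = -2s^3 - 2s^2 - 6s + 6.
Evaluating at s = 10: p(10) = -2254.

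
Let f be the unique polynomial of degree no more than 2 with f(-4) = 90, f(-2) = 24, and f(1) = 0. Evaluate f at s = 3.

Write f(s) = as^2 + bs + c. Substituting each data point gives a linear system:
  16a - 4b + c = 90
  4a - 2b + c = 24
  a + b + c = 0
Solving the system yields a = 5, b = -3, c = -2.
So f(s) = 5s^2 - 3s - 2.
Then f(3) = 34.

34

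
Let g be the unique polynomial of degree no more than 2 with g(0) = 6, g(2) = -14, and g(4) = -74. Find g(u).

Using the Lagrange interpolation formula with nodes 0, 2, 4:
  L_0(u) = (u - 2)(u - 4) / 8
  L_1(u) = u(u - 4) / -4
  L_2(u) = u(u - 2) / 8
Then g(u) = 6·L_0(u) - 14·L_1(u) - 74·L_2(u).
Expanding and collecting terms gives g(u) = -5u^2 + 6.
Check: g(0) = 6. ✓

g(u) = -5u^2 + 6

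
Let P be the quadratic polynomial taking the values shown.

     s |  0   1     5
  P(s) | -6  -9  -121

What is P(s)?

Using the Lagrange interpolation formula with nodes 0, 1, 5:
  L_0(s) = (s - 1)(s - 5) / 5
  L_1(s) = s(s - 5) / -4
  L_2(s) = s(s - 1) / 20
Then P(s) = -6·L_0(s) - 9·L_1(s) - 121·L_2(s).
Expanding and collecting terms gives P(s) = -5s^2 + 2s - 6.
Check: P(5) = -121. ✓

P(s) = -5s^2 + 2s - 6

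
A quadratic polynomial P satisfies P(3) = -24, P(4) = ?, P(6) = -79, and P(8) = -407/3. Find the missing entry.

The 3 known points determine the degree-2 polynomial uniquely.
Write P(n) = an^2 + bn + c. Substituting each data point gives a linear system:
  9a + 3b + c = -24
  36a + 6b + c = -79
  64a + 8b + c = -407/3
Solving the system yields a = -2, b = -1/3, c = -5.
So P(n) = -2n² - (1/3)n - 5.
Then P(4) = -115/3.

-115/3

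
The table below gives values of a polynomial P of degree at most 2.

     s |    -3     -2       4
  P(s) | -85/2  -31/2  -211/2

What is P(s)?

Write P(s) = as^2 + bs + c. Substituting each data point gives a linear system:
  9a - 3b + c = -85/2
  4a - 2b + c = -31/2
  16a + 4b + c = -211/2
Solving the system yields a = -6, b = -3, c = 5/2.
So P(s) = -6s^2 - 3s + 5/2.
Check: P(-3) = -85/2. ✓

P(s) = -6s^2 - 3s + 5/2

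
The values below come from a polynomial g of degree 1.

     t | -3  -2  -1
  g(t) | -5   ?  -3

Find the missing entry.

-4

On equispaced nodes a degree-1 polynomial has vanishing second forward difference, so
  g(-3) - 2·g(-2) + g(-1) = 0.
Substituting the known values and solving for g(-2):
  -2·g(-2) = 8
  g(-2) = -4.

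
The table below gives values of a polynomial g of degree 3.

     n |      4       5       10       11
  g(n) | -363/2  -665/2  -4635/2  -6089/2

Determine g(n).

g(n) = -2n^3 - 3n^2 - 2n + 5/2

Using the Lagrange interpolation formula with nodes 4, 5, 10, 11:
  L_0(n) = (n - 5)(n - 10)(n - 11) / -42
  L_1(n) = (n - 4)(n - 10)(n - 11) / 30
  L_2(n) = (n - 4)(n - 5)(n - 11) / -30
  L_3(n) = (n - 4)(n - 5)(n - 10) / 42
Then g(n) = -363/2·L_0(n) - 665/2·L_1(n) - 4635/2·L_2(n) - 6089/2·L_3(n).
Expanding and collecting terms gives g(n) = -2n³ - 3n² - 2n + 5/2.
Check: g(10) = -4635/2. ✓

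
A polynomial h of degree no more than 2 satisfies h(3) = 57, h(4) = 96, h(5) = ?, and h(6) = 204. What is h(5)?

145

On equispaced nodes a degree-2 polynomial has vanishing third forward difference, so
  - h(3) + 3·h(4) - 3·h(5) + h(6) = 0.
Substituting the known values and solving for h(5):
  -3·h(5) = -435
  h(5) = 145.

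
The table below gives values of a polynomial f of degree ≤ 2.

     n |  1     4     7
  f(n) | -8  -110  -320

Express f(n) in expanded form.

Write f(n) = an^2 + bn + c. Substituting each data point gives a linear system:
  a + b + c = -8
  16a + 4b + c = -110
  49a + 7b + c = -320
Solving the system yields a = -6, b = -4, c = 2.
So f(n) = -6n^2 - 4n + 2.
Check: f(4) = -110. ✓

f(n) = -6n^2 - 4n + 2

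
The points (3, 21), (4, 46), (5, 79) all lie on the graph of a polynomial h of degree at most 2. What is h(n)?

Write h(n) = an^2 + bn + c. Substituting each data point gives a linear system:
  9a + 3b + c = 21
  16a + 4b + c = 46
  25a + 5b + c = 79
Solving the system yields a = 4, b = -3, c = -6.
So h(n) = 4n^2 - 3n - 6.
Check: h(3) = 21. ✓

h(n) = 4n^2 - 3n - 6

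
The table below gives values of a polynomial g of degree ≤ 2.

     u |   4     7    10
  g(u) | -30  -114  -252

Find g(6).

Write g(u) = au^2 + bu + c. Substituting each data point gives a linear system:
  16a + 4b + c = -30
  49a + 7b + c = -114
  100a + 10b + c = -252
Solving the system yields a = -3, b = 5, c = -2.
So g(u) = -3u^2 + 5u - 2.
Then g(6) = -80.

-80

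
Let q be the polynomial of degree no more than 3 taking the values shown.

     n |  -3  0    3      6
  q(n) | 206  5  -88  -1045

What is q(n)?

q(n) = -6n^3 + 6n^2 + 5n + 5

Using the Lagrange interpolation formula with nodes -3, 0, 3, 6:
  L_0(n) = n(n - 3)(n - 6) / -162
  L_1(n) = (n + 3)(n - 3)(n - 6) / 54
  L_2(n) = (n + 3)n(n - 6) / -54
  L_3(n) = (n + 3)n(n - 3) / 162
Then q(n) = 206·L_0(n) + 5·L_1(n) - 88·L_2(n) - 1045·L_3(n).
Expanding and collecting terms gives q(n) = -6n³ + 6n² + 5n + 5.
Check: q(3) = -88. ✓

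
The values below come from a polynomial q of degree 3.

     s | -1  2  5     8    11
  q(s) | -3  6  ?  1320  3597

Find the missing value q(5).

On equispaced nodes a degree-3 polynomial has vanishing fourth forward difference, so
  q(-1) - 4·q(2) + 6·q(5) - 4·q(8) + q(11) = 0.
Substituting the known values and solving for q(5):
  6·q(5) = 1710
  q(5) = 285.

285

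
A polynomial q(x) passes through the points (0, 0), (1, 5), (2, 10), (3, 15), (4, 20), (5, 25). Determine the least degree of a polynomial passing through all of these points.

Forward differences of the values at x = 0, 1, 2, 3, 4, 5:
  q  : 0  5  10  15  20  25
  Δ  : 5  5  5  5  5
  Δ^2: 0  0  0  0
  Δ^3: 0  0  0
  Δ^4: 0  0
  Δ^5: 0
The first differences are constant (5) and nonzero, while all higher differences vanish, so the minimal degree is 1.

1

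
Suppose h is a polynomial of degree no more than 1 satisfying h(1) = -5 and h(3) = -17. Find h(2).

Using the Lagrange interpolation formula with nodes 1, 3:
  L_0(t) = (t - 3) / -2
  L_1(t) = (t - 1) / 2
Then h(t) = -5·L_0(t) - 17·L_1(t).
Expanding and collecting terms gives h(t) = -6t + 1.
Evaluating at t = 2: h(2) = -11.

-11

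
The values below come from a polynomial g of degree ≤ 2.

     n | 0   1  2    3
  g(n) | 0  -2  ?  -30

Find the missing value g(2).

The 3 known points determine the degree-2 polynomial uniquely.
Write g(n) = an^2 + bn + c. Substituting each data point gives a linear system:
  c = 0
  a + b + c = -2
  9a + 3b + c = -30
Solving the system yields a = -4, b = 2, c = 0.
So g(n) = -4n^2 + 2n.
Then g(2) = -12.

-12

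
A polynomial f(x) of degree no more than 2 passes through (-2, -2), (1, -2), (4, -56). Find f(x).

Write f(x) = ax^2 + bx + c. Substituting each data point gives a linear system:
  4a - 2b + c = -2
  a + b + c = -2
  16a + 4b + c = -56
Solving the system yields a = -3, b = -3, c = 4.
So f(x) = -3x² - 3x + 4.
Check: f(-2) = -2. ✓

f(x) = -3x^2 - 3x + 4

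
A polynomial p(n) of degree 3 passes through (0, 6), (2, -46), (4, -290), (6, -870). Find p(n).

Write p(n) = an^3 + bn^2 + cn + d. Substituting each data point gives a linear system:
  d = 6
  8a + 4b + 2c + d = -46
  64a + 16b + 4c + d = -290
  216a + 36b + 6c + d = -870
Solving the system yields a = -3, b = -6, c = -2, d = 6.
So p(n) = -3n^3 - 6n^2 - 2n + 6.
Check: p(0) = 6. ✓

p(n) = -3n^3 - 6n^2 - 2n + 6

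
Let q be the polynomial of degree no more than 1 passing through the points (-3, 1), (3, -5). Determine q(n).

Write q(n) = an + b. Substituting each data point gives a linear system:
  -3a + b = 1
  3a + b = -5
Solving the system yields a = -1, b = -2.
So q(n) = -n - 2.
Check: q(3) = -5. ✓

q(n) = -n - 2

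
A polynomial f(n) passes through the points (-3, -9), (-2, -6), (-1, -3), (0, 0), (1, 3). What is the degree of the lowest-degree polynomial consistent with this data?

Forward differences of the values at n = -3, -2, -1, 0, 1:
  f  : -9  -6  -3  0  3
  Δ  : 3  3  3  3
  Δ^2: 0  0  0
  Δ^3: 0  0
  Δ^4: 0
The first differences are constant (3) and nonzero, while all higher differences vanish, so the minimal degree is 1.

1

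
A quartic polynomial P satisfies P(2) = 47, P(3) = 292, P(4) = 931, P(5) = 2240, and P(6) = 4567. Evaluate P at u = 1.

Using the Lagrange interpolation formula with nodes 2, 3, 4, 5, 6:
  L_0(u) = (u - 3)(u - 4)(u - 5)(u - 6) / 24
  L_1(u) = (u - 2)(u - 4)(u - 5)(u - 6) / -6
  L_2(u) = (u - 2)(u - 3)(u - 5)(u - 6) / 4
  L_3(u) = (u - 2)(u - 3)(u - 4)(u - 6) / -6
  L_4(u) = (u - 2)(u - 3)(u - 4)(u - 5) / 24
Then P(u) = 47·L_0(u) + 292·L_1(u) + 931·L_2(u) + 2240·L_3(u) + 4567·L_4(u).
Expanding and collecting terms gives P(u) = 3u^4 + 4u^3 - 4u^2 - 6u - 5.
Evaluating at u = 1: P(1) = -8.

-8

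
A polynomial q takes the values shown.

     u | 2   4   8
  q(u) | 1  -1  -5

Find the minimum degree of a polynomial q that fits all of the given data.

Divided differences on the nodes 2, 4, 8:
  order 0: 1  -1  -5
  order 1: -1  -1
  order 2: 0
The order-1 divided differences are all -1 (nonzero) and every higher order vanishes, so the data lies on a polynomial of degree exactly 1.

1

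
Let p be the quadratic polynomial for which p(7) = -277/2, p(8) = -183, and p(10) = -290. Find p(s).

p(s) = -3s^2 + (1/2)s + 5

Write p(s) = as^2 + bs + c. Substituting each data point gives a linear system:
  49a + 7b + c = -277/2
  64a + 8b + c = -183
  100a + 10b + c = -290
Solving the system yields a = -3, b = 1/2, c = 5.
So p(s) = -3s^2 + (1/2)s + 5.
Check: p(7) = -277/2. ✓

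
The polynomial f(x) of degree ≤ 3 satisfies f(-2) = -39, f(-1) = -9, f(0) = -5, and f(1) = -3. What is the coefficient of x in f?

-1

Write f(x) = ax^3 + bx^2 + cx + d. Substituting each data point gives a linear system:
  -8a + 4b - 2c + d = -39
  -a + b - c + d = -9
  d = -5
  a + b + c + d = -3
Solving the system yields a = 4, b = -1, c = -1, d = -5.
So f(x) = 4x^3 - x^2 - x - 5.
The coefficient of x is -1.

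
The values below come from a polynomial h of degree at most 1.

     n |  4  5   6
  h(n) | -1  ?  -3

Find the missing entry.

-2

The 2 known points determine the degree-1 polynomial uniquely.
Write h(n) = an + b. Substituting each data point gives a linear system:
  4a + b = -1
  6a + b = -3
Solving the system yields a = -1, b = 3.
So h(n) = -n + 3.
Then h(5) = -2.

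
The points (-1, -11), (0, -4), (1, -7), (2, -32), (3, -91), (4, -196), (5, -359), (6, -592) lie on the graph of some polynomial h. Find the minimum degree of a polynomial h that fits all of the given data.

3

Forward differences of the values at t = -1, 0, 1, 2, 3, 4, 5, 6:
  h  : -11  -4  -7  -32  -91  -196  -359  -592
  Δ  : 7  -3  -25  -59  -105  -163  -233
  Δ^2: -10  -22  -34  -46  -58  -70
  Δ^3: -12  -12  -12  -12  -12
  Δ^4: 0  0  0  0
  Δ^5: 0  0  0
  Δ^6: 0  0
  Δ^7: 0
The third differences are constant (-12) and nonzero, while all higher differences vanish, so the minimal degree is 3.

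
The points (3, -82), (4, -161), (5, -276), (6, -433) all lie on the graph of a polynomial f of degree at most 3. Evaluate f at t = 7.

Using the Lagrange interpolation formula with nodes 3, 4, 5, 6:
  L_0(t) = (t - 4)(t - 5)(t - 6) / -6
  L_1(t) = (t - 3)(t - 5)(t - 6) / 2
  L_2(t) = (t - 3)(t - 4)(t - 6) / -2
  L_3(t) = (t - 3)(t - 4)(t - 5) / 6
Then f(t) = -82·L_0(t) - 161·L_1(t) - 276·L_2(t) - 433·L_3(t).
Expanding and collecting terms gives f(t) = -t^3 - 6t^2 - 1.
Evaluating at t = 7: f(7) = -638.

-638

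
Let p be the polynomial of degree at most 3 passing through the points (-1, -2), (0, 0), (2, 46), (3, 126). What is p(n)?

Using the Lagrange interpolation formula with nodes -1, 0, 2, 3:
  L_0(n) = n(n - 2)(n - 3) / -12
  L_1(n) = (n + 1)(n - 2)(n - 3) / 6
  L_2(n) = (n + 1)n(n - 3) / -6
  L_3(n) = (n + 1)n(n - 2) / 12
Then p(n) = -2·L_0(n) + 0·L_1(n) + 46·L_2(n) + 126·L_3(n).
Expanding and collecting terms gives p(n) = 3n³ + 4n² + 3n.
Check: p(0) = 0. ✓

p(n) = 3n^3 + 4n^2 + 3n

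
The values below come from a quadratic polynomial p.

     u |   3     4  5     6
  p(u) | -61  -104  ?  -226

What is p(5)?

-159

On equispaced nodes a degree-2 polynomial has vanishing third forward difference, so
  - p(3) + 3·p(4) - 3·p(5) + p(6) = 0.
Substituting the known values and solving for p(5):
  -3·p(5) = 477
  p(5) = -159.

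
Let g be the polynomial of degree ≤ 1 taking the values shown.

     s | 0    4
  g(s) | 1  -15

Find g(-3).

Using the Lagrange interpolation formula with nodes 0, 4:
  L_0(s) = (s - 4) / -4
  L_1(s) = s / 4
Then g(s) = 1·L_0(s) - 15·L_1(s).
Expanding and collecting terms gives g(s) = -4s + 1.
Evaluating at s = -3: g(-3) = 13.

13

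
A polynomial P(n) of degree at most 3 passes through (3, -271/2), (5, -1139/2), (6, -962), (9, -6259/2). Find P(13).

Write P(n) = an^3 + bn^2 + cn + d. Substituting each data point gives a linear system:
  27a + 9b + 3c + d = -271/2
  125a + 25b + 5c + d = -1139/2
  216a + 36b + 6c + d = -962
  729a + 81b + 9c + d = -6259/2
Solving the system yields a = -4, b = -5/2, c = -1, d = -2.
So P(n) = -4n³ - (5/2)n² - n - 2.
Then P(13) = -18451/2.

-18451/2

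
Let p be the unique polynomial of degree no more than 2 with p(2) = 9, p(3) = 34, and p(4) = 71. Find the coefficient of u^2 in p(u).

Write p(u) = au^2 + bu + c. Substituting each data point gives a linear system:
  4a + 2b + c = 9
  9a + 3b + c = 34
  16a + 4b + c = 71
Solving the system yields a = 6, b = -5, c = -5.
So p(u) = 6u^2 - 5u - 5.
The leading coefficient is 6.

6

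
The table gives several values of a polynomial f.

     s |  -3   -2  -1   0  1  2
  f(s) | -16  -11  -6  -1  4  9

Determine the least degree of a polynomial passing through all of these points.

1

Forward differences of the values at s = -3, -2, -1, 0, 1, 2:
  f  : -16  -11  -6  -1  4  9
  Δ  : 5  5  5  5  5
  Δ^2: 0  0  0  0
  Δ^3: 0  0  0
  Δ^4: 0  0
  Δ^5: 0
The first differences are constant (5) and nonzero, while all higher differences vanish, so the minimal degree is 1.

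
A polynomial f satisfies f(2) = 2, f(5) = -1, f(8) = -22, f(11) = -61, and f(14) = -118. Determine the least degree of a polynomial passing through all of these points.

2

Forward differences of the values at t = 2, 5, 8, 11, 14:
  f  : 2  -1  -22  -61  -118
  Δ  : -3  -21  -39  -57
  Δ^2: -18  -18  -18
  Δ^3: 0  0
  Δ^4: 0
The second differences are constant (-18) and nonzero, while all higher differences vanish, so the minimal degree is 2.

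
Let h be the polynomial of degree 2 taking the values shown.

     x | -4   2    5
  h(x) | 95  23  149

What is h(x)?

Using the Lagrange interpolation formula with nodes -4, 2, 5:
  L_0(x) = (x - 2)(x - 5) / 54
  L_1(x) = (x + 4)(x - 5) / -18
  L_2(x) = (x + 4)(x - 2) / 27
Then h(x) = 95·L_0(x) + 23·L_1(x) + 149·L_2(x).
Expanding and collecting terms gives h(x) = 6x^2 - 1.
Check: h(-4) = 95. ✓

h(x) = 6x^2 - 1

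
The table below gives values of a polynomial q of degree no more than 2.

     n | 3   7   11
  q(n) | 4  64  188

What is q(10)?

Using the Lagrange interpolation formula with nodes 3, 7, 11:
  L_0(n) = (n - 7)(n - 11) / 32
  L_1(n) = (n - 3)(n - 11) / -16
  L_2(n) = (n - 3)(n - 7) / 32
Then q(n) = 4·L_0(n) + 64·L_1(n) + 188·L_2(n).
Expanding and collecting terms gives q(n) = 2n² - 5n + 1.
Evaluating at n = 10: q(10) = 151.

151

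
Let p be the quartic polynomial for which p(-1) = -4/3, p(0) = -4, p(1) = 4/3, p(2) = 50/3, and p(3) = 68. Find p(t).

Using the Lagrange interpolation formula with nodes -1, 0, 1, 2, 3:
  L_0(t) = t(t - 1)(t - 2)(t - 3) / 24
  L_1(t) = (t + 1)(t - 1)(t - 2)(t - 3) / -6
  L_2(t) = (t + 1)t(t - 2)(t - 3) / 4
  L_3(t) = (t + 1)t(t - 1)(t - 3) / -6
  L_4(t) = (t + 1)t(t - 1)(t - 2) / 24
Then p(t) = -4/3·L_0(t) - 4·L_1(t) + 4/3·L_2(t) + 50/3·L_3(t) + 68·L_4(t).
Expanding and collecting terms gives p(t) = t⁴ - (5/3)t³ + 3t² + 3t - 4.
Check: p(3) = 68. ✓

p(t) = t^4 - (5/3)t^3 + 3t^2 + 3t - 4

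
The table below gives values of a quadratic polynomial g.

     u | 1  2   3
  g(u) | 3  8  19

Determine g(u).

g(u) = 3u^2 - 4u + 4

Write g(u) = au^2 + bu + c. Substituting each data point gives a linear system:
  a + b + c = 3
  4a + 2b + c = 8
  9a + 3b + c = 19
Solving the system yields a = 3, b = -4, c = 4.
So g(u) = 3u² - 4u + 4.
Check: g(2) = 8. ✓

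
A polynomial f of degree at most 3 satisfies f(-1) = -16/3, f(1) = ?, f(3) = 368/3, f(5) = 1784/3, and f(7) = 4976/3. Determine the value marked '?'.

On equispaced nodes a degree-3 polynomial has vanishing fourth forward difference, so
  f(-1) - 4·f(1) + 6·f(3) - 4·f(5) + f(7) = 0.
Substituting the known values and solving for f(1):
  -4·f(1) = -32/3
  f(1) = 8/3.

8/3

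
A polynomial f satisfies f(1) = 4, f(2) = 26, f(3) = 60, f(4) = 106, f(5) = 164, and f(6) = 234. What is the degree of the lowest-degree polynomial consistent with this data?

2

Forward differences of the values at u = 1, 2, 3, 4, 5, 6:
  f  : 4  26  60  106  164  234
  Δ  : 22  34  46  58  70
  Δ^2: 12  12  12  12
  Δ^3: 0  0  0
  Δ^4: 0  0
  Δ^5: 0
The second differences are constant (12) and nonzero, while all higher differences vanish, so the minimal degree is 2.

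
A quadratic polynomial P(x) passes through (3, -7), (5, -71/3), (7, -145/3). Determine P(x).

P(x) = -x^2 - (1/3)x + 3

Write P(x) = ax^2 + bx + c. Substituting each data point gives a linear system:
  9a + 3b + c = -7
  25a + 5b + c = -71/3
  49a + 7b + c = -145/3
Solving the system yields a = -1, b = -1/3, c = 3.
So P(x) = -x^2 - (1/3)x + 3.
Check: P(7) = -145/3. ✓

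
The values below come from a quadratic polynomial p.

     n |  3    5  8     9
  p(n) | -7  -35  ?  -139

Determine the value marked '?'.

-107

The 3 known points determine the degree-2 polynomial uniquely.
Write p(n) = an^2 + bn + c. Substituting each data point gives a linear system:
  9a + 3b + c = -7
  25a + 5b + c = -35
  81a + 9b + c = -139
Solving the system yields a = -2, b = 2, c = 5.
So p(n) = -2n^2 + 2n + 5.
Then p(8) = -107.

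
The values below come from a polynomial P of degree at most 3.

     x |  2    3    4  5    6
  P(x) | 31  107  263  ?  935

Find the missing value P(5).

529

The 4 known points determine the degree-3 polynomial uniquely.
Write P(x) = ax^3 + bx^2 + cx + d. Substituting each data point gives a linear system:
  8a + 4b + 2c + d = 31
  27a + 9b + 3c + d = 107
  64a + 16b + 4c + d = 263
  216a + 36b + 6c + d = 935
Solving the system yields a = 5, b = -5, c = 6, d = -1.
So P(x) = 5x^3 - 5x^2 + 6x - 1.
Then P(5) = 529.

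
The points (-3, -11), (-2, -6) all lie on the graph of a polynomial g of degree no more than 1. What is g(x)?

Write g(x) = ax + b. Substituting each data point gives a linear system:
  -3a + b = -11
  -2a + b = -6
Solving the system yields a = 5, b = 4.
So g(x) = 5x + 4.
Check: g(-3) = -11. ✓

g(x) = 5x + 4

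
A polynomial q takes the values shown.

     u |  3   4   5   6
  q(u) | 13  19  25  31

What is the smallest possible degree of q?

1

Forward differences of the values at u = 3, 4, 5, 6:
  q  : 13  19  25  31
  Δ  : 6  6  6
  Δ^2: 0  0
  Δ^3: 0
The first differences are constant (6) and nonzero, while all higher differences vanish, so the minimal degree is 1.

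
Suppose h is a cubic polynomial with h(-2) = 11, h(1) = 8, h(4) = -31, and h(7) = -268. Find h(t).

Write h(t) = at^3 + bt^2 + ct + d. Substituting each data point gives a linear system:
  -8a + 4b - 2c + d = 11
  a + b + c + d = 8
  64a + 16b + 4c + d = -31
  343a + 49b + 7c + d = -268
Solving the system yields a = -1, b = 1, c = 3, d = 5.
So h(t) = -t³ + t² + 3t + 5.
Check: h(-2) = 11. ✓

h(t) = -t^3 + t^2 + 3t + 5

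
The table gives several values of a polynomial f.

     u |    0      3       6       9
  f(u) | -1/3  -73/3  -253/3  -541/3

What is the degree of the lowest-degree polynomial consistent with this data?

2

Forward differences of the values at u = 0, 3, 6, 9:
  f  : -1/3  -73/3  -253/3  -541/3
  Δ  : -24  -60  -96
  Δ^2: -36  -36
  Δ^3: 0
The second differences are constant (-36) and nonzero, while all higher differences vanish, so the minimal degree is 2.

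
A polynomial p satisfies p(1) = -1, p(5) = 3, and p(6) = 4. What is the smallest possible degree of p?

1

Divided differences on the nodes 1, 5, 6:
  order 0: -1  3  4
  order 1: 1  1
  order 2: 0
The order-1 divided differences are all 1 (nonzero) and every higher order vanishes, so the data lies on a polynomial of degree exactly 1.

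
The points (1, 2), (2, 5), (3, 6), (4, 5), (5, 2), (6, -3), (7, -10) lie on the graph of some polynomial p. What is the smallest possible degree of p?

Forward differences of the values at x = 1, 2, 3, 4, 5, 6, 7:
  p  : 2  5  6  5  2  -3  -10
  Δ  : 3  1  -1  -3  -5  -7
  Δ^2: -2  -2  -2  -2  -2
  Δ^3: 0  0  0  0
  Δ^4: 0  0  0
  Δ^5: 0  0
  Δ^6: 0
The second differences are constant (-2) and nonzero, while all higher differences vanish, so the minimal degree is 2.

2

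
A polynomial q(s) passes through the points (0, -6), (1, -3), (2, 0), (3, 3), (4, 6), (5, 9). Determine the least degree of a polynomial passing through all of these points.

Forward differences of the values at s = 0, 1, 2, 3, 4, 5:
  q  : -6  -3  0  3  6  9
  Δ  : 3  3  3  3  3
  Δ^2: 0  0  0  0
  Δ^3: 0  0  0
  Δ^4: 0  0
  Δ^5: 0
The first differences are constant (3) and nonzero, while all higher differences vanish, so the minimal degree is 1.

1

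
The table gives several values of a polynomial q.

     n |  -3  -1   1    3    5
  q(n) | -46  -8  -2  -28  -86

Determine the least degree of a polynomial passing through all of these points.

Forward differences of the values at n = -3, -1, 1, 3, 5:
  q  : -46  -8  -2  -28  -86
  Δ  : 38  6  -26  -58
  Δ^2: -32  -32  -32
  Δ^3: 0  0
  Δ^4: 0
The second differences are constant (-32) and nonzero, while all higher differences vanish, so the minimal degree is 2.

2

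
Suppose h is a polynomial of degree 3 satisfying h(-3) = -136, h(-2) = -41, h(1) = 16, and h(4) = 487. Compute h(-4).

Write h(n) = an^3 + bn^2 + cn + d. Substituting each data point gives a linear system:
  -27a + 9b - 3c + d = -136
  -8a + 4b - 2c + d = -41
  a + b + c + d = 16
  64a + 16b + 4c + d = 487
Solving the system yields a = 6, b = 5, c = 6, d = -1.
So h(n) = 6n³ + 5n² + 6n - 1.
Then h(-4) = -329.

-329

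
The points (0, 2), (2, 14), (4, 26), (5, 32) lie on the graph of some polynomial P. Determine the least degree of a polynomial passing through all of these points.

Divided differences on the nodes 0, 2, 4, 5:
  order 0: 2  14  26  32
  order 1: 6  6  6
  order 2: 0  0
  order 3: 0
The order-1 divided differences are all 6 (nonzero) and every higher order vanishes, so the data lies on a polynomial of degree exactly 1.

1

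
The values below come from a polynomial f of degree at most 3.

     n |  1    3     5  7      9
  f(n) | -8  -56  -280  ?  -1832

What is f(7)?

-824

On equispaced nodes a degree-3 polynomial has vanishing fourth forward difference, so
  f(1) - 4·f(3) + 6·f(5) - 4·f(7) + f(9) = 0.
Substituting the known values and solving for f(7):
  -4·f(7) = 3296
  f(7) = -824.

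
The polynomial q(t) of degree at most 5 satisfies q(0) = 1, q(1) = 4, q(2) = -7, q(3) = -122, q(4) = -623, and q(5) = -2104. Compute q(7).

Write q(t) = at^5 + bt^4 + ct^3 + dt^2 + et + k. Substituting each data point gives a linear system:
  k = 1
  a + b + c + d + e + k = 4
  32a + 16b + 8c + 4d + 2e + k = -7
  243a + 81b + 27c + 9d + 3e + k = -122
  1024a + 256b + 64c + 16d + 4e + k = -623
  3125a + 625b + 125c + 25d + 5e + k = -2104
Solving the system yields a = -1, b = 2, c = -2, d = 0, e = 4, k = 1.
So q(t) = -t^5 + 2t^4 - 2t^3 + 4t + 1.
Then q(7) = -12662.

-12662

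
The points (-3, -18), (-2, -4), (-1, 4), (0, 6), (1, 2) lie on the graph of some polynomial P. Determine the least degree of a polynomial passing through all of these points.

Forward differences of the values at x = -3, -2, -1, 0, 1:
  P  : -18  -4  4  6  2
  Δ  : 14  8  2  -4
  Δ^2: -6  -6  -6
  Δ^3: 0  0
  Δ^4: 0
The second differences are constant (-6) and nonzero, while all higher differences vanish, so the minimal degree is 2.

2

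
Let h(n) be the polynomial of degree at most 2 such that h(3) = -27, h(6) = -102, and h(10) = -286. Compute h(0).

Write h(n) = an^2 + bn + c. Substituting each data point gives a linear system:
  9a + 3b + c = -27
  36a + 6b + c = -102
  100a + 10b + c = -286
Solving the system yields a = -3, b = 2, c = -6.
So h(n) = -3n² + 2n - 6.
Then h(0) = -6.

-6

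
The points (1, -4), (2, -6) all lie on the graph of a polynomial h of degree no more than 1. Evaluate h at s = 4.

-10

Using the Lagrange interpolation formula with nodes 1, 2:
  L_0(s) = (s - 2) / -1
  L_1(s) = (s - 1) / 1
Then h(s) = -4·L_0(s) - 6·L_1(s).
Expanding and collecting terms gives h(s) = -2s - 2.
Evaluating at s = 4: h(4) = -10.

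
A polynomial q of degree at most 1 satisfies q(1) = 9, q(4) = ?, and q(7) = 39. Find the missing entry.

The 2 known points determine the degree-1 polynomial uniquely.
Write q(t) = at + b. Substituting each data point gives a linear system:
  a + b = 9
  7a + b = 39
Solving the system yields a = 5, b = 4.
So q(t) = 5t + 4.
Then q(4) = 24.

24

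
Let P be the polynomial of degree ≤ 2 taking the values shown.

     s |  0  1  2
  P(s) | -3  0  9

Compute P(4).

45

Using the Lagrange interpolation formula with nodes 0, 1, 2:
  L_0(s) = (s - 1)(s - 2) / 2
  L_1(s) = s(s - 2) / -1
  L_2(s) = s(s - 1) / 2
Then P(s) = -3·L_0(s) + 0·L_1(s) + 9·L_2(s).
Expanding and collecting terms gives P(s) = 3s^2 - 3.
Evaluating at s = 4: P(4) = 45.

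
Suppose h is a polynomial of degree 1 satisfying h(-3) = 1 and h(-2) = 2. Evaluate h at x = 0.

4

Using the Lagrange interpolation formula with nodes -3, -2:
  L_0(x) = (x + 2) / -1
  L_1(x) = (x + 3) / 1
Then h(x) = 1·L_0(x) + 2·L_1(x).
Expanding and collecting terms gives h(x) = x + 4.
Evaluating at x = 0: h(0) = 4.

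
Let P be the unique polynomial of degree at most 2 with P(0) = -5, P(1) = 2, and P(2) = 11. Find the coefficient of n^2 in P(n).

1

Write P(n) = an^2 + bn + c. Substituting each data point gives a linear system:
  c = -5
  a + b + c = 2
  4a + 2b + c = 11
Solving the system yields a = 1, b = 6, c = -5.
So P(n) = n² + 6n - 5.
The leading coefficient is 1.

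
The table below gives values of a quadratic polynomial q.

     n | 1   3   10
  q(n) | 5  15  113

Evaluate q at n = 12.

Write q(n) = an^2 + bn + c. Substituting each data point gives a linear system:
  a + b + c = 5
  9a + 3b + c = 15
  100a + 10b + c = 113
Solving the system yields a = 1, b = 1, c = 3.
So q(n) = n² + n + 3.
Then q(12) = 159.

159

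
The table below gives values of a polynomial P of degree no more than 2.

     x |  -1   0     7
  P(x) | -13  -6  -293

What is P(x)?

Write P(x) = ax^2 + bx + c. Substituting each data point gives a linear system:
  a - b + c = -13
  c = -6
  49a + 7b + c = -293
Solving the system yields a = -6, b = 1, c = -6.
So P(x) = -6x^2 + x - 6.
Check: P(7) = -293. ✓

P(x) = -6x^2 + x - 6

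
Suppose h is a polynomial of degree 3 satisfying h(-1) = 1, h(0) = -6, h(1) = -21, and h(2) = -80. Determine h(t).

h(t) = -6t^3 - 4t^2 - 5t - 6

Using the Lagrange interpolation formula with nodes -1, 0, 1, 2:
  L_0(t) = t(t - 1)(t - 2) / -6
  L_1(t) = (t + 1)(t - 1)(t - 2) / 2
  L_2(t) = (t + 1)t(t - 2) / -2
  L_3(t) = (t + 1)t(t - 1) / 6
Then h(t) = 1·L_0(t) - 6·L_1(t) - 21·L_2(t) - 80·L_3(t).
Expanding and collecting terms gives h(t) = -6t^3 - 4t^2 - 5t - 6.
Check: h(0) = -6. ✓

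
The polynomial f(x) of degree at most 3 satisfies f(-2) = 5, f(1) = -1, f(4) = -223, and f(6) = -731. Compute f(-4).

Write f(x) = ax^3 + bx^2 + cx + d. Substituting each data point gives a linear system:
  -8a + 4b - 2c + d = 5
  a + b + c + d = -1
  64a + 16b + 4c + d = -223
  216a + 36b + 6c + d = -731
Solving the system yields a = -3, b = -3, c = 4, d = 1.
So f(x) = -3x^3 - 3x^2 + 4x + 1.
Then f(-4) = 129.

129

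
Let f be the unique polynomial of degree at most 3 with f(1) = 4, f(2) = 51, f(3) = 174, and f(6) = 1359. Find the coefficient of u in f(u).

-1

Write f(u) = au^3 + bu^2 + cu + d. Substituting each data point gives a linear system:
  a + b + c + d = 4
  8a + 4b + 2c + d = 51
  27a + 9b + 3c + d = 174
  216a + 36b + 6c + d = 1359
Solving the system yields a = 6, b = 2, c = -1, d = -3.
So f(u) = 6u³ + 2u² - u - 3.
The coefficient of u is -1.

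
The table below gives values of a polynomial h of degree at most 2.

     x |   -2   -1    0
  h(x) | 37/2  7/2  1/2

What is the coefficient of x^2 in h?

Write h(x) = ax^2 + bx + c. Substituting each data point gives a linear system:
  4a - 2b + c = 37/2
  a - b + c = 7/2
  c = 1/2
Solving the system yields a = 6, b = 3, c = 1/2.
So h(x) = 6x^2 + 3x + 1/2.
The leading coefficient is 6.

6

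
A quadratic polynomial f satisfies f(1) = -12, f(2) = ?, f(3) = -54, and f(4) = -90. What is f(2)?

-28

On equispaced nodes a degree-2 polynomial has vanishing third forward difference, so
  - f(1) + 3·f(2) - 3·f(3) + f(4) = 0.
Substituting the known values and solving for f(2):
  3·f(2) = -84
  f(2) = -28.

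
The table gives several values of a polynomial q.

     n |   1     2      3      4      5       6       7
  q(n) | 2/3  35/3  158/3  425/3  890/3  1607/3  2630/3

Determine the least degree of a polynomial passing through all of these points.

Forward differences of the values at n = 1, 2, 3, 4, 5, 6, 7:
  q  : 2/3  35/3  158/3  425/3  890/3  1607/3  2630/3
  Δ  : 11  41  89  155  239  341
  Δ^2: 30  48  66  84  102
  Δ^3: 18  18  18  18
  Δ^4: 0  0  0
  Δ^5: 0  0
  Δ^6: 0
The third differences are constant (18) and nonzero, while all higher differences vanish, so the minimal degree is 3.

3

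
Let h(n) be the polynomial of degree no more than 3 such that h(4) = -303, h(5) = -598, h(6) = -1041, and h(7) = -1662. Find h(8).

Forward differences of the values at n = 4, 5, 6, 7:
  h  : -303  -598  -1041  -1662
  Δ  : -295  -443  -621
  Δ^2: -148  -178
  Δ^3: -30
The third differences are constant, confirming degree 3.
Interpolating (Newton forward form) and evaluating at n = 8 gives h(8) = -2491.

-2491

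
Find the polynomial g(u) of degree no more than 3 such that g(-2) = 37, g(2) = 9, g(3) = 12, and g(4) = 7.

g(u) = -u^3 + 5u^2 - 3u + 3

Write g(u) = au^3 + bu^2 + cu + d. Substituting each data point gives a linear system:
  -8a + 4b - 2c + d = 37
  8a + 4b + 2c + d = 9
  27a + 9b + 3c + d = 12
  64a + 16b + 4c + d = 7
Solving the system yields a = -1, b = 5, c = -3, d = 3.
So g(u) = -u^3 + 5u^2 - 3u + 3.
Check: g(3) = 12. ✓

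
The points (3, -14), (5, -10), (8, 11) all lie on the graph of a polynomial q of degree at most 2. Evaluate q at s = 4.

-13

Write q(s) = as^2 + bs + c. Substituting each data point gives a linear system:
  9a + 3b + c = -14
  25a + 5b + c = -10
  64a + 8b + c = 11
Solving the system yields a = 1, b = -6, c = -5.
So q(s) = s^2 - 6s - 5.
Then q(4) = -13.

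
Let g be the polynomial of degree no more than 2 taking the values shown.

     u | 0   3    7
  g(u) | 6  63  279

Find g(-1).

7

Write g(u) = au^2 + bu + c. Substituting each data point gives a linear system:
  c = 6
  9a + 3b + c = 63
  49a + 7b + c = 279
Solving the system yields a = 5, b = 4, c = 6.
So g(u) = 5u² + 4u + 6.
Then g(-1) = 7.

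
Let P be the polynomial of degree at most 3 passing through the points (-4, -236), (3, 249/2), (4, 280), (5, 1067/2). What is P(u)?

Write P(u) = au^3 + bu^2 + cu + d. Substituting each data point gives a linear system:
  -64a + 16b - 4c + d = -236
  27a + 9b + 3c + d = 249/2
  64a + 16b + 4c + d = 280
  125a + 25b + 5c + d = 1067/2
Solving the system yields a = 4, b = 1, c = 1/2, d = 6.
So P(u) = 4u^3 + u^2 + (1/2)u + 6.
Check: P(5) = 1067/2. ✓

P(u) = 4u^3 + u^2 + (1/2)u + 6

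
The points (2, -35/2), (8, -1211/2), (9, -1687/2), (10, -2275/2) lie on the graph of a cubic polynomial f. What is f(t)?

f(t) = -t^3 - t^2 - 4t + 5/2

Write f(t) = at^3 + bt^2 + ct + d. Substituting each data point gives a linear system:
  8a + 4b + 2c + d = -35/2
  512a + 64b + 8c + d = -1211/2
  729a + 81b + 9c + d = -1687/2
  1000a + 100b + 10c + d = -2275/2
Solving the system yields a = -1, b = -1, c = -4, d = 5/2.
So f(t) = -t^3 - t^2 - 4t + 5/2.
Check: f(2) = -35/2. ✓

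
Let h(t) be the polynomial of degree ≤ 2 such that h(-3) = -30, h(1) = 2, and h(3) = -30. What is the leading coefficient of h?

-4

Write h(t) = at^2 + bt + c. Substituting each data point gives a linear system:
  9a - 3b + c = -30
  a + b + c = 2
  9a + 3b + c = -30
Solving the system yields a = -4, b = 0, c = 6.
So h(t) = -4t^2 + 6.
The leading coefficient is -4.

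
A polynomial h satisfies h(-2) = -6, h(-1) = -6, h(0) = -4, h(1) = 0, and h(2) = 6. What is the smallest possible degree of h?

Forward differences of the values at x = -2, -1, 0, 1, 2:
  h  : -6  -6  -4  0  6
  Δ  : 0  2  4  6
  Δ^2: 2  2  2
  Δ^3: 0  0
  Δ^4: 0
The second differences are constant (2) and nonzero, while all higher differences vanish, so the minimal degree is 2.

2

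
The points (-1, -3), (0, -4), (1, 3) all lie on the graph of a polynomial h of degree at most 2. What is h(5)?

111

Using the Lagrange interpolation formula with nodes -1, 0, 1:
  L_0(u) = u(u - 1) / 2
  L_1(u) = (u + 1)(u - 1) / -1
  L_2(u) = (u + 1)u / 2
Then h(u) = -3·L_0(u) - 4·L_1(u) + 3·L_2(u).
Expanding and collecting terms gives h(u) = 4u^2 + 3u - 4.
Evaluating at u = 5: h(5) = 111.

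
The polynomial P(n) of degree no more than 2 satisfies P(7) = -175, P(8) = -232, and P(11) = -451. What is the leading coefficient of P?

-4

Write P(n) = an^2 + bn + c. Substituting each data point gives a linear system:
  49a + 7b + c = -175
  64a + 8b + c = -232
  121a + 11b + c = -451
Solving the system yields a = -4, b = 3, c = 0.
So P(n) = -4n² + 3n.
The leading coefficient is -4.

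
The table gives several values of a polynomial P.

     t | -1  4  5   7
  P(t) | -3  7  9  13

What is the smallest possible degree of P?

1

Divided differences on the nodes -1, 4, 5, 7:
  order 0: -3  7  9  13
  order 1: 2  2  2
  order 2: 0  0
  order 3: 0
The order-1 divided differences are all 2 (nonzero) and every higher order vanishes, so the data lies on a polynomial of degree exactly 1.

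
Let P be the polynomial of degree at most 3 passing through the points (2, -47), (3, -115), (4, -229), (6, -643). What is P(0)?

-1

Using the Lagrange interpolation formula with nodes 2, 3, 4, 6:
  L_0(s) = (s - 3)(s - 4)(s - 6) / -8
  L_1(s) = (s - 2)(s - 4)(s - 6) / 3
  L_2(s) = (s - 2)(s - 3)(s - 6) / -4
  L_3(s) = (s - 2)(s - 3)(s - 4) / 24
Then P(s) = -47·L_0(s) - 115·L_1(s) - 229·L_2(s) - 643·L_3(s).
Expanding and collecting terms gives P(s) = -2s^3 - 5s^2 - 5s - 1.
Evaluating at s = 0: P(0) = -1.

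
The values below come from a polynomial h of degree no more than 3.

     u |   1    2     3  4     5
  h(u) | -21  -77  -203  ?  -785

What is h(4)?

-429

The 4 known points determine the degree-3 polynomial uniquely.
Write h(u) = au^3 + bu^2 + cu + d. Substituting each data point gives a linear system:
  a + b + c + d = -21
  8a + 4b + 2c + d = -77
  27a + 9b + 3c + d = -203
  125a + 25b + 5c + d = -785
Solving the system yields a = -5, b = -5, c = -6, d = -5.
So h(u) = -5u^3 - 5u^2 - 6u - 5.
Then h(4) = -429.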